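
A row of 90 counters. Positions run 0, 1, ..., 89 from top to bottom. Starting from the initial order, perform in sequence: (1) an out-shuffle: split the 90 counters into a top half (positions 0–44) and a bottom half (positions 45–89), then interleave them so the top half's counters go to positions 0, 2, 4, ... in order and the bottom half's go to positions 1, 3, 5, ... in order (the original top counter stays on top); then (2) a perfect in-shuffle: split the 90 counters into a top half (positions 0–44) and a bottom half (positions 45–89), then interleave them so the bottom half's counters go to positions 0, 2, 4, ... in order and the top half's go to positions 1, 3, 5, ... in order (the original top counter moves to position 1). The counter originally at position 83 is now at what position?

64

Track the counter from position 83 forward through each operation:
  after op 1 (out-shuffle): 83 → 77
  after op 2 (in-shuffle): 77 → 64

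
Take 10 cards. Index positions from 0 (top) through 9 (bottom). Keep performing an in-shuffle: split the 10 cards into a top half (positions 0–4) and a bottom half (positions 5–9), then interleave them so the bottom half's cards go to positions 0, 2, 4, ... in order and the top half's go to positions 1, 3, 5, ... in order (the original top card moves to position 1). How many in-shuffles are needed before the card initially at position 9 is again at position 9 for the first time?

10

Follow position 9 under repeated in-shuffles:
9 → 8 → 6 → 2 → 5 → 0 → 1 → 3 → 7 → 4 → 9
It first returns after 10 in-shuffles.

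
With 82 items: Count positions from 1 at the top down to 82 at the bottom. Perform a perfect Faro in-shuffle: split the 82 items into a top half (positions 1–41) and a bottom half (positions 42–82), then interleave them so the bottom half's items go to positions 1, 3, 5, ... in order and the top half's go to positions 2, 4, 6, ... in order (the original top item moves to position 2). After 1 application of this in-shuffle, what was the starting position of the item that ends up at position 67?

Work backwards from position 67, undoing one in-shuffle at a time:
67 ← 75
So the item now at position 67 started at position 75.

75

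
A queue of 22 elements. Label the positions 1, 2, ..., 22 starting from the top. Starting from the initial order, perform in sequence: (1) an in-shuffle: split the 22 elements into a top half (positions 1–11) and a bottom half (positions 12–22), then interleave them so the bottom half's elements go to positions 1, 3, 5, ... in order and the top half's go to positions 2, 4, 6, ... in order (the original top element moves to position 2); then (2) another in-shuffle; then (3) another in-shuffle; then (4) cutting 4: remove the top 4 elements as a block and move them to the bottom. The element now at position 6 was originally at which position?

Undo the operations in reverse order, starting from position 6:
  undo op 4 (cut 4): 6 ← 10
  undo op 3 (in-shuffle, from top half): 10 ← 5
  undo op 2 (in-shuffle, from bottom half): 5 ← 14
  undo op 1 (in-shuffle, from top half): 14 ← 7
So the element at position 6 came from original position 7.

7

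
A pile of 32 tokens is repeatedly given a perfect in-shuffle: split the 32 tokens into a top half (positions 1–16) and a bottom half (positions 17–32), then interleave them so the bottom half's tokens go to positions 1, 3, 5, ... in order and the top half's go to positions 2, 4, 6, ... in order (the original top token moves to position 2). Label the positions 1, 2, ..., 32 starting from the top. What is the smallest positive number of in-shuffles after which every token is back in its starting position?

The in-shuffle permutes the 32 positions with cycle lengths [2, 10, 10, 10].
Every token is home exactly when every cycle has completed a whole number of laps, i.e. after lcm(2, 10) = 10 in-shuffles.

10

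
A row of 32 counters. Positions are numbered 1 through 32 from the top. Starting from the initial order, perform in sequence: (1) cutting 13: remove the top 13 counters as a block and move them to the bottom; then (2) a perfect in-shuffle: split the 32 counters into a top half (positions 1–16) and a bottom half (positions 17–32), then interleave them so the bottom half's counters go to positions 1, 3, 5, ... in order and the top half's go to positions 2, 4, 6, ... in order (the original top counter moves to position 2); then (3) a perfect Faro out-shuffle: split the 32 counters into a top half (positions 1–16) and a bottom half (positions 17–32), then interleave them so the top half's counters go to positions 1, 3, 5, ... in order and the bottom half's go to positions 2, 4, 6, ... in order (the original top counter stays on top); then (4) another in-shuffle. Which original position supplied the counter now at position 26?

Undo the operations in reverse order, starting from position 26:
  undo op 4 (in-shuffle, from top half): 26 ← 13
  undo op 3 (out-shuffle, from top half): 13 ← 7
  undo op 2 (in-shuffle, from bottom half): 7 ← 20
  undo op 1 (cut 13): 20 ← 1
So the counter at position 26 came from original position 1.

1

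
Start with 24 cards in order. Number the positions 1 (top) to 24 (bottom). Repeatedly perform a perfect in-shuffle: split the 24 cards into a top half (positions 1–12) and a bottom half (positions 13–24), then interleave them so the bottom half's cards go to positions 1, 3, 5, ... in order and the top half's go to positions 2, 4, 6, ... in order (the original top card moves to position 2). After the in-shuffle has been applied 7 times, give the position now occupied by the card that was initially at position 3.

9

Track the card's position through each in-shuffle:
3 → 6 → 12 → 24 → 23 → 21 → 17 → 9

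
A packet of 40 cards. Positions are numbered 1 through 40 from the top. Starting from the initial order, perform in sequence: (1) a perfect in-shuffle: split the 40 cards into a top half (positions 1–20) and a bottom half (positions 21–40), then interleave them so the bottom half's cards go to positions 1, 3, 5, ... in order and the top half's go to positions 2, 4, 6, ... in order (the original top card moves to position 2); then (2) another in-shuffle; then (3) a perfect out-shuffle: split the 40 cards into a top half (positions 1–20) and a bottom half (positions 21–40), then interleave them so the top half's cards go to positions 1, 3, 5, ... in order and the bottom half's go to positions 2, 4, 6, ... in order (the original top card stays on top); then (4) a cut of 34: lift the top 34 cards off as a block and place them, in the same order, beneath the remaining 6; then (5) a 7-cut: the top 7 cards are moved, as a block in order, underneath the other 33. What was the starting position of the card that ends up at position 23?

Undo the operations in reverse order, starting from position 23:
  undo op 5 (cut 7): 23 ← 30
  undo op 4 (cut 34): 30 ← 24
  undo op 3 (out-shuffle, from bottom half): 24 ← 32
  undo op 2 (in-shuffle, from top half): 32 ← 16
  undo op 1 (in-shuffle, from top half): 16 ← 8
So the card at position 23 came from original position 8.

8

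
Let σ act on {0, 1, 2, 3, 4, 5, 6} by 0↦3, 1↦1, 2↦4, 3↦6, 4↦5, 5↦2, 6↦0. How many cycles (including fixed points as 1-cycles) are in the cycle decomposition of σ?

Cycle decomposition: (0 3 6) (1) (2 4 5).
3 cycles.

3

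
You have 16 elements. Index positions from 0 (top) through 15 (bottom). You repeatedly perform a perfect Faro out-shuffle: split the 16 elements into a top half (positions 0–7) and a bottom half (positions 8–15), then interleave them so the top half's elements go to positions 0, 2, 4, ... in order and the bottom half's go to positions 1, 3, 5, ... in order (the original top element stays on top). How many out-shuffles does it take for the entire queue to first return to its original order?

The out-shuffle permutes the 16 positions with cycle lengths [1, 1, 2, 4, 4, 4].
Every element is home exactly when every cycle has completed a whole number of laps, i.e. after lcm(1, 2, 4) = 4 out-shuffles.

4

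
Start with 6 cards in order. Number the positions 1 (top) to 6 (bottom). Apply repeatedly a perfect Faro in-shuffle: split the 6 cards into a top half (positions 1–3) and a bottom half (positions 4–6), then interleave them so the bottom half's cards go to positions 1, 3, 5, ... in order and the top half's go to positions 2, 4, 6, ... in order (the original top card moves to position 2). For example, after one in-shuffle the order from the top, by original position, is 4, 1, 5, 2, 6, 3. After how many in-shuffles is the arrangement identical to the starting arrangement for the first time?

3

The in-shuffle permutes the 6 positions with cycle lengths [3, 3].
Every card is home exactly when every cycle has completed a whole number of laps, i.e. after lcm(3) = 3 in-shuffles.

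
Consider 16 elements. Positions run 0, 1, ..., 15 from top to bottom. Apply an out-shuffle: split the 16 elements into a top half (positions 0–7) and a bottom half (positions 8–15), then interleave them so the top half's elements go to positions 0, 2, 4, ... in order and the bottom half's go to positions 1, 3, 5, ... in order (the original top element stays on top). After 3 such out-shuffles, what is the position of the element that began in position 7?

Track the element's position through each out-shuffle:
7 → 14 → 13 → 11

11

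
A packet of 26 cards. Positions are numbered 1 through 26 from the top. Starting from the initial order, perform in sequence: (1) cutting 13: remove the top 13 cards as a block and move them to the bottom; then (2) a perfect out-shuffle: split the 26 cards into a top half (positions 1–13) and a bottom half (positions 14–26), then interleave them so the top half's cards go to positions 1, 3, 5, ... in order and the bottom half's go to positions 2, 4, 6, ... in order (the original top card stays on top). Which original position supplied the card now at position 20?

10

Undo the operations in reverse order, starting from position 20:
  undo op 2 (out-shuffle, from bottom half): 20 ← 23
  undo op 1 (cut 13): 23 ← 10
So the card at position 20 came from original position 10.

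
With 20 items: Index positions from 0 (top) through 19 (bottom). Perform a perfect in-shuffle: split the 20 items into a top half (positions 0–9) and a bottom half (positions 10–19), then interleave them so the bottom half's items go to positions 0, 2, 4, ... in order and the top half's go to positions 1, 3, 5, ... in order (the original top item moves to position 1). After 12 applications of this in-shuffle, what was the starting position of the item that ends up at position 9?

Work backwards from position 9, undoing one in-shuffle at a time:
9 ← 4 ← 12 ← 16 ← 18 ← 19 ← 9 ← 4 ← 12 ← 16 ← 18 ← 19 ← 9
So the item now at position 9 started at position 9.

9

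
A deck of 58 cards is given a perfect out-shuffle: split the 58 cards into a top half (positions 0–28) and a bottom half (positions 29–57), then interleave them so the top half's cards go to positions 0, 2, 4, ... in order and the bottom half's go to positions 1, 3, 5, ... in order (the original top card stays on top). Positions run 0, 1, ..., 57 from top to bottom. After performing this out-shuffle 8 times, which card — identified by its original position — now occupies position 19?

Work backwards from position 19, undoing one out-shuffle at a time:
19 ← 38 ← 19 ← 38 ← 19 ← 38 ← 19 ← 38 ← 19
So the card now at position 19 started at position 19.

19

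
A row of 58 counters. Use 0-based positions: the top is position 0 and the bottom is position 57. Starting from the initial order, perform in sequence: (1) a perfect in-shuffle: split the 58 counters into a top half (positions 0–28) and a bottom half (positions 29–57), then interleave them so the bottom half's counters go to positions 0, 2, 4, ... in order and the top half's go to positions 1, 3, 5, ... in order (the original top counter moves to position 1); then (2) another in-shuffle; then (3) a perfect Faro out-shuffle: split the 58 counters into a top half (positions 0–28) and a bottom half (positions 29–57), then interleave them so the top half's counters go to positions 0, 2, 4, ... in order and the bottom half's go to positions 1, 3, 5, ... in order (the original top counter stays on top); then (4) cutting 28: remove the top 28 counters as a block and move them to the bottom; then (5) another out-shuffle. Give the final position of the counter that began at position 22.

Track the counter from position 22 forward through each operation:
  after op 1 (in-shuffle): 22 → 45
  after op 2 (in-shuffle): 45 → 32
  after op 3 (out-shuffle): 32 → 7
  after op 4 (cut 28): 7 → 37
  after op 5 (out-shuffle): 37 → 17

17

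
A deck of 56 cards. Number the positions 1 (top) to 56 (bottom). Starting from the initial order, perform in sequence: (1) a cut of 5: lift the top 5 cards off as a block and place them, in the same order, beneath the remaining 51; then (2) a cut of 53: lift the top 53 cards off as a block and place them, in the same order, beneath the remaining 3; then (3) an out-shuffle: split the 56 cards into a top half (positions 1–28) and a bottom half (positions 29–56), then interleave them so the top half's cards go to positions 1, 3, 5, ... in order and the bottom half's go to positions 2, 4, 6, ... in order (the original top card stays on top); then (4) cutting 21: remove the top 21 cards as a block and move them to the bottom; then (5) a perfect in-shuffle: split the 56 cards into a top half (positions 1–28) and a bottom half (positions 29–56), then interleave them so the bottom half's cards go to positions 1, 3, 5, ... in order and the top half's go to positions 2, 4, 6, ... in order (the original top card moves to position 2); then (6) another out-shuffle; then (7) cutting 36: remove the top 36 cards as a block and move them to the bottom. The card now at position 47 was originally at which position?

44

Undo the operations in reverse order, starting from position 47:
  undo op 7 (cut 36): 47 ← 27
  undo op 6 (out-shuffle, from top half): 27 ← 14
  undo op 5 (in-shuffle, from top half): 14 ← 7
  undo op 4 (cut 21): 7 ← 28
  undo op 3 (out-shuffle, from bottom half): 28 ← 42
  undo op 2 (cut 53): 42 ← 39
  undo op 1 (cut 5): 39 ← 44
So the card at position 47 came from original position 44.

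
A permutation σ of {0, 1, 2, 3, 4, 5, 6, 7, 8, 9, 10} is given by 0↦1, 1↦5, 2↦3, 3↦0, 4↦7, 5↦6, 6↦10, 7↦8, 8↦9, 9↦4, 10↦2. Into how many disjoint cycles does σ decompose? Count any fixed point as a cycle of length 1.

Cycle decomposition: (0 1 5 6 10 2 3) (4 7 8 9).
2 cycles.

2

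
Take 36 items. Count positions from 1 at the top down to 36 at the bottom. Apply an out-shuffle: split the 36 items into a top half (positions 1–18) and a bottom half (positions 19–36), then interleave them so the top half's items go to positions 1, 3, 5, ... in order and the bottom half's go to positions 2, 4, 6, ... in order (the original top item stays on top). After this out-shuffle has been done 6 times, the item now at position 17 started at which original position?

Work backwards from position 17, undoing one out-shuffle at a time:
17 ← 9 ← 5 ← 3 ← 2 ← 19 ← 10
So the item now at position 17 started at position 10.

10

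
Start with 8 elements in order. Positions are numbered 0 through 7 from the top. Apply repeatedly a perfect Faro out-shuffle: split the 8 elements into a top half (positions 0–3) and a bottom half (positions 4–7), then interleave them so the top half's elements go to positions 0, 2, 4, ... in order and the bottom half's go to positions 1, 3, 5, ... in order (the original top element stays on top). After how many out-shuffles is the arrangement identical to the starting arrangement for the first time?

3

The out-shuffle permutes the 8 positions with cycle lengths [1, 1, 3, 3].
Every element is home exactly when every cycle has completed a whole number of laps, i.e. after lcm(1, 3) = 3 out-shuffles.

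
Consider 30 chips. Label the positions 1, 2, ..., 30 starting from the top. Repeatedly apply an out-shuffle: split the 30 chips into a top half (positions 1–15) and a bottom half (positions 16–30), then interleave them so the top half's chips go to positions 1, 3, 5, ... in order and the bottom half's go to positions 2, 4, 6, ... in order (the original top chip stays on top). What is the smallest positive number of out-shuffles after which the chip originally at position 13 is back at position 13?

Follow position 13 under repeated out-shuffles:
13 → 25 → 20 → 10 → 19 → 8 → 15 → 29 → ... → 13 (length 28)
It first returns after 28 out-shuffles.

28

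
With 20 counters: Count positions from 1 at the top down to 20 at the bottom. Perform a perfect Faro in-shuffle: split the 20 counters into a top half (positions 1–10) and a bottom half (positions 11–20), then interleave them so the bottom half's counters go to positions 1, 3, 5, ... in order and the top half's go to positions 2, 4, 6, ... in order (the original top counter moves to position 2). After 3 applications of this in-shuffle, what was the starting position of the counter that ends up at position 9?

9

Work backwards from position 9, undoing one in-shuffle at a time:
9 ← 15 ← 18 ← 9
So the counter now at position 9 started at position 9.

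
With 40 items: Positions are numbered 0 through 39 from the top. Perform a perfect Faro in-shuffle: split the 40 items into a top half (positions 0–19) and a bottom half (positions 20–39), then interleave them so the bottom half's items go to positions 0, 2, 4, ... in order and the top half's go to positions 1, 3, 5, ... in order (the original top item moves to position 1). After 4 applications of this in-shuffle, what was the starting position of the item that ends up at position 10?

33

Work backwards from position 10, undoing one in-shuffle at a time:
10 ← 25 ← 12 ← 26 ← 33
So the item now at position 10 started at position 33.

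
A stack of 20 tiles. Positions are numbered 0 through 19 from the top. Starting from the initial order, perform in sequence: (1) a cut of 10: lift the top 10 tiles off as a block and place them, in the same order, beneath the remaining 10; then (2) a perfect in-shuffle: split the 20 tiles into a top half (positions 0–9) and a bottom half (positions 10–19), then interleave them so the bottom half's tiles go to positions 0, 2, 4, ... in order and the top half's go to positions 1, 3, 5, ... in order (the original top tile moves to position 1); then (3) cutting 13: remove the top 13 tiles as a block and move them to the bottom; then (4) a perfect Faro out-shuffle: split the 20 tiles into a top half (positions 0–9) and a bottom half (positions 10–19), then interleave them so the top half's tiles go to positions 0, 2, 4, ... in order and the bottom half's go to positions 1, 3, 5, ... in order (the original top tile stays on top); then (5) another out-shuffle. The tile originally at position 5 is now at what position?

Track the tile from position 5 forward through each operation:
  after op 1 (cut 10): 5 → 15
  after op 2 (in-shuffle): 15 → 10
  after op 3 (cut 13): 10 → 17
  after op 4 (out-shuffle): 17 → 15
  after op 5 (out-shuffle): 15 → 11

11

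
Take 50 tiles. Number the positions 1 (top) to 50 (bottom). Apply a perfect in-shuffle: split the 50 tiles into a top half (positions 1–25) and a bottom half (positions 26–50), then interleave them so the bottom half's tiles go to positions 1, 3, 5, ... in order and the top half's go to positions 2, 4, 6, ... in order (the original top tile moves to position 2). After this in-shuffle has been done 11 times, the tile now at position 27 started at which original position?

Work backwards from position 27, undoing one in-shuffle at a time:
27 ← 39 ← 45 ← 48 ← 24 ← 12 ← 6 ← 3 ← 27 ← 39 ← 45 ← 48
So the tile now at position 27 started at position 48.

48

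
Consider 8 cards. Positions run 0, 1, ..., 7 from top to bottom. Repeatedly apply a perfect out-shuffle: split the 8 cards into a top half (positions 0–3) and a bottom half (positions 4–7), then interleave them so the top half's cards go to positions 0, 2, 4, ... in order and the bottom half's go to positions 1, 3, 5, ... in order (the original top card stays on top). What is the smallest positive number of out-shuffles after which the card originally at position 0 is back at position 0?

Position 0 is fixed by the out-shuffle; it is already back after 1 application.

1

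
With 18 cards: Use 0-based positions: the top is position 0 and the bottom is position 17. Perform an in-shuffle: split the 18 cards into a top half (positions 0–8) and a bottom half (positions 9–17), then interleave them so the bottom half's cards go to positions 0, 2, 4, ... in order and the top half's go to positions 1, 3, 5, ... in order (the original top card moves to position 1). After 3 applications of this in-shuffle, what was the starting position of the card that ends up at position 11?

10

Work backwards from position 11, undoing one in-shuffle at a time:
11 ← 5 ← 2 ← 10
So the card now at position 11 started at position 10.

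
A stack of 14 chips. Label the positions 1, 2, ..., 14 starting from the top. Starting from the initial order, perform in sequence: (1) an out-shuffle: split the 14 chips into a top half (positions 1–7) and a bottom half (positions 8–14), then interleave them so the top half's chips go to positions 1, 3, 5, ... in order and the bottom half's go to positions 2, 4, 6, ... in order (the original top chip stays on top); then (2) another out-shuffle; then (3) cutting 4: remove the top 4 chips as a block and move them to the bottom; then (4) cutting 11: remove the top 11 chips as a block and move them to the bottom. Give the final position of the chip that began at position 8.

2

Track the chip from position 8 forward through each operation:
  after op 1 (out-shuffle): 8 → 2
  after op 2 (out-shuffle): 2 → 3
  after op 3 (cut 4): 3 → 13
  after op 4 (cut 11): 13 → 2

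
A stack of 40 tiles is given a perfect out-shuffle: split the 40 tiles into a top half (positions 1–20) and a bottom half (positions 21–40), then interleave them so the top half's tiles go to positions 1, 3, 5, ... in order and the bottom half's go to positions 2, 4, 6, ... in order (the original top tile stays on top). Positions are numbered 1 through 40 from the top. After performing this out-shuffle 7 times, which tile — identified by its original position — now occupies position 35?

36

Work backwards from position 35, undoing one out-shuffle at a time:
35 ← 18 ← 29 ← 15 ← 8 ← 24 ← 32 ← 36
So the tile now at position 35 started at position 36.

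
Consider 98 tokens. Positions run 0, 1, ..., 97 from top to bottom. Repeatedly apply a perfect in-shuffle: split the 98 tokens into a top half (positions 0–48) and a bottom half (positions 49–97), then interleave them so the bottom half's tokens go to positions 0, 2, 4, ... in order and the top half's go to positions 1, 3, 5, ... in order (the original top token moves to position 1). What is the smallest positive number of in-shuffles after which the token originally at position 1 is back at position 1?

Follow position 1 under repeated in-shuffles:
1 → 3 → 7 → 15 → 31 → 63 → 28 → 57 → ... → 1 (length 30)
It first returns after 30 in-shuffles.

30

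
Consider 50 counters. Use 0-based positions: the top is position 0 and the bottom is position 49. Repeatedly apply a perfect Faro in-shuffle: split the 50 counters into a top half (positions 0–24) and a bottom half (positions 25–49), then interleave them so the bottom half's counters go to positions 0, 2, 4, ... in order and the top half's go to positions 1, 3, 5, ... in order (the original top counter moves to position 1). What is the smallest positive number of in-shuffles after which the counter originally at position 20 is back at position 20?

8

Follow position 20 under repeated in-shuffles:
20 → 41 → 32 → 14 → 29 → 8 → 17 → 35 → 20
It first returns after 8 in-shuffles.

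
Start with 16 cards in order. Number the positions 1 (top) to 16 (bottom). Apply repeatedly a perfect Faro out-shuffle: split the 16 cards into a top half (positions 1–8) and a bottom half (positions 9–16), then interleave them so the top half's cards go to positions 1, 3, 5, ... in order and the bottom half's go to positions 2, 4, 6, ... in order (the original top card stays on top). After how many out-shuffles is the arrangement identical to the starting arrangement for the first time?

The out-shuffle permutes the 16 positions with cycle lengths [1, 1, 2, 4, 4, 4].
Every card is home exactly when every cycle has completed a whole number of laps, i.e. after lcm(1, 2, 4) = 4 out-shuffles.

4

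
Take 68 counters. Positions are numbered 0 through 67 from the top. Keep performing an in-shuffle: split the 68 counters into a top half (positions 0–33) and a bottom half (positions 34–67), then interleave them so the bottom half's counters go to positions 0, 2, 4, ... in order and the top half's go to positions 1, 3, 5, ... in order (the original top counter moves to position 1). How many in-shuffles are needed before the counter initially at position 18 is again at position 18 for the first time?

22

Follow position 18 under repeated in-shuffles:
18 → 37 → 6 → 13 → 27 → 55 → 42 → 16 → ... → 18 (length 22)
It first returns after 22 in-shuffles.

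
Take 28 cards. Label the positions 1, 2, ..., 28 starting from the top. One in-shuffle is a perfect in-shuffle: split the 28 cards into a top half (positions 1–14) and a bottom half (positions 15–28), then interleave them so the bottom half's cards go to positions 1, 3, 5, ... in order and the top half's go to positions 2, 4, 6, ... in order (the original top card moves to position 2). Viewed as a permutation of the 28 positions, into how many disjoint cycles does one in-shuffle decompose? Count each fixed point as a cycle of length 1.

1

Trace each unvisited position around until it returns:
(1 2 4 8 16 3 ... len 28)
1 cycle in total.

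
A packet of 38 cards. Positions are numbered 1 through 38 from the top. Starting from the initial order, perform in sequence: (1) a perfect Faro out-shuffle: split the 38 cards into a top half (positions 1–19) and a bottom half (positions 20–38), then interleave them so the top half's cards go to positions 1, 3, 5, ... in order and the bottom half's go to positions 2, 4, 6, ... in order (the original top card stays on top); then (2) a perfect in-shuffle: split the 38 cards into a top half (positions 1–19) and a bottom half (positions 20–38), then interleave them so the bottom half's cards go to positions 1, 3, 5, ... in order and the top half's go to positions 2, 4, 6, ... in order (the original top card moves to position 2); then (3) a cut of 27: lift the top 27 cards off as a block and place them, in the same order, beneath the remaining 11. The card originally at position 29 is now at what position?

Track the card from position 29 forward through each operation:
  after op 1 (out-shuffle): 29 → 20
  after op 2 (in-shuffle): 20 → 1
  after op 3 (cut 27): 1 → 12

12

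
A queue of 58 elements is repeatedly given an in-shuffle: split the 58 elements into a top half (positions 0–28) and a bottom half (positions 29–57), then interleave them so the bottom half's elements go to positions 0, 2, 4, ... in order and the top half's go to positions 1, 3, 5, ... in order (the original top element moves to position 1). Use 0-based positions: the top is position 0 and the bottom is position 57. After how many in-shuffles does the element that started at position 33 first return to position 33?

Follow position 33 under repeated in-shuffles:
33 → 8 → 17 → 35 → 12 → 25 → 51 → 44 → ... → 33 (length 58)
It first returns after 58 in-shuffles.

58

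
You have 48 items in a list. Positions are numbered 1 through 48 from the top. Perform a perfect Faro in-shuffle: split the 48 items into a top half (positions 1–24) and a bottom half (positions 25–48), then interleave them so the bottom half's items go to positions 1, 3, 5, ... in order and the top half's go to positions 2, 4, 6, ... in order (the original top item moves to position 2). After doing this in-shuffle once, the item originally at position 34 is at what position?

Track the item's position through each in-shuffle:
34 → 19

19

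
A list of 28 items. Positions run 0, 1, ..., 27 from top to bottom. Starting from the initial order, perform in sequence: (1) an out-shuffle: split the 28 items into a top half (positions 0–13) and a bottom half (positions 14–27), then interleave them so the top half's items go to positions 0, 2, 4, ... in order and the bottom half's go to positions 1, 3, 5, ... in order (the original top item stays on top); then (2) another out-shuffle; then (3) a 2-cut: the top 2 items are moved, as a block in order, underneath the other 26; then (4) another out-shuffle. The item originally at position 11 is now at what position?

Track the item from position 11 forward through each operation:
  after op 1 (out-shuffle): 11 → 22
  after op 2 (out-shuffle): 22 → 17
  after op 3 (cut 2): 17 → 15
  after op 4 (out-shuffle): 15 → 3

3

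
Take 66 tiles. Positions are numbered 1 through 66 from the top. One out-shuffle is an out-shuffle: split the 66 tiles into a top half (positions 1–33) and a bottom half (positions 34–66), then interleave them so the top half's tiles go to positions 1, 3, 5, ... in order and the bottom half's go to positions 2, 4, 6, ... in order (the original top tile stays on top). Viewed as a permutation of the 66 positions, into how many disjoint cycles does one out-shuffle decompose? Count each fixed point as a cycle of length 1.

Trace each unvisited position around until it returns:
(1) (2 3 5 9 17 33 ... len 12) (4 7 13 25 49 32 ... len 12) (6 11 21 41 16 31 ... len 12) (8 15 29 57 48 30 ... len 12) (12 23 45 24 47 28 ... len 12) (14 27 53 40) (66)
8 cycles in total.

8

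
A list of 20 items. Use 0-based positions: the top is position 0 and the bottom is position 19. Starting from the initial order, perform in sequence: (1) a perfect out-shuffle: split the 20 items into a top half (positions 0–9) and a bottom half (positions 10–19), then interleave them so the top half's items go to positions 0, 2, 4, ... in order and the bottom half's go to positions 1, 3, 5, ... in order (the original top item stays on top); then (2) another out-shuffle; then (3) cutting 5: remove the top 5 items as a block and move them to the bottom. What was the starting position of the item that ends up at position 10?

18

Undo the operations in reverse order, starting from position 10:
  undo op 3 (cut 5): 10 ← 15
  undo op 2 (out-shuffle, from bottom half): 15 ← 17
  undo op 1 (out-shuffle, from bottom half): 17 ← 18
So the item at position 10 came from original position 18.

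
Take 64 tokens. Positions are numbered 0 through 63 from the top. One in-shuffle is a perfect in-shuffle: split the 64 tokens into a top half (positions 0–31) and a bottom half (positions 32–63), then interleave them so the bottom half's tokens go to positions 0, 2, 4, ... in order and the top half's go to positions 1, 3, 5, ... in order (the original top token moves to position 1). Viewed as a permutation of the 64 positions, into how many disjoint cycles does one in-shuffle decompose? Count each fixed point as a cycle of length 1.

Trace each unvisited position around until it returns:
(0 1 3 7 15 31 ... len 12) (2 5 11 23 47 30 ... len 12) (4 9 19 39 14 29 ... len 12) (6 13 27 55 46 28 ... len 12) (10 21 43 22 45 26 ... len 12) (12 25 51 38)
6 cycles in total.

6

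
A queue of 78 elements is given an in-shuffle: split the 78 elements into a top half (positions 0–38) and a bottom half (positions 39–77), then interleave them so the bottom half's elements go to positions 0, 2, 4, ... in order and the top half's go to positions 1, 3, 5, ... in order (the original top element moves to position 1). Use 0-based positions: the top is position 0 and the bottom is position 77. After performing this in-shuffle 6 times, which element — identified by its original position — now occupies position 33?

Work backwards from position 33, undoing one in-shuffle at a time:
33 ← 16 ← 47 ← 23 ← 11 ← 5 ← 2
So the element now at position 33 started at position 2.

2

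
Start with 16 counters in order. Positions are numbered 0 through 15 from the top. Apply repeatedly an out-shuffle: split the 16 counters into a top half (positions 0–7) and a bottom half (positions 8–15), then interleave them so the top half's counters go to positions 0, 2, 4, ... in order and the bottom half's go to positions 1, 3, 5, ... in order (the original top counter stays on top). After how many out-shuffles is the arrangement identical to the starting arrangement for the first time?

The out-shuffle permutes the 16 positions with cycle lengths [1, 1, 2, 4, 4, 4].
Every counter is home exactly when every cycle has completed a whole number of laps, i.e. after lcm(1, 2, 4) = 4 out-shuffles.

4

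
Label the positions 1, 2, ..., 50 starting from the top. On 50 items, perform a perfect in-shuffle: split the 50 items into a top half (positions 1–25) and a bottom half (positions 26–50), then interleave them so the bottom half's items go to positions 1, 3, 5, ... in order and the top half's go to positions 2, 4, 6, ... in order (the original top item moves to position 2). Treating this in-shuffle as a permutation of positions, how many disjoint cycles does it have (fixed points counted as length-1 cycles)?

Trace each unvisited position around until it returns:
(1 2 4 8 16 32 13 26) (3 6 12 24 48 45 39 27) (5 10 20 40 29 7 14 28) (9 18 36 21 42 33 15 30) (11 22 44 37 23 46 41 31) (17 34) (19 38 25 50 49 47 43 35)
7 cycles in total.

7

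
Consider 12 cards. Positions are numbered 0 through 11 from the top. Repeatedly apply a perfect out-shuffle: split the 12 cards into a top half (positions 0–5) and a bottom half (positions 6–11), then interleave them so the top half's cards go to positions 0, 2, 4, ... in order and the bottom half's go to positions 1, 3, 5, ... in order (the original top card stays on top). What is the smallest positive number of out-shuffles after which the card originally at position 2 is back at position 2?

10

Follow position 2 under repeated out-shuffles:
2 → 4 → 8 → 5 → 10 → 9 → 7 → 3 → 6 → 1 → 2
It first returns after 10 out-shuffles.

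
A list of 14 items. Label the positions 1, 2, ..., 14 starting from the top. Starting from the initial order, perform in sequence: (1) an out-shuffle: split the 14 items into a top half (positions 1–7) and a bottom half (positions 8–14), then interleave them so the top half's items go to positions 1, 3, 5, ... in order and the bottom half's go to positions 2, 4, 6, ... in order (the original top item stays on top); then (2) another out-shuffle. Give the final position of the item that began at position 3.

Track the item from position 3 forward through each operation:
  after op 1 (out-shuffle): 3 → 5
  after op 2 (out-shuffle): 5 → 9

9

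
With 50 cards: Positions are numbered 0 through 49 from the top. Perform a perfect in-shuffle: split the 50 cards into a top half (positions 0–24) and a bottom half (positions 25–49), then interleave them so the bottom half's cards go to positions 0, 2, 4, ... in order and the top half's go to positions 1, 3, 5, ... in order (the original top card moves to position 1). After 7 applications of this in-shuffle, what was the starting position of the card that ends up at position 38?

Work backwards from position 38, undoing one in-shuffle at a time:
38 ← 44 ← 47 ← 23 ← 11 ← 5 ← 2 ← 26
So the card now at position 38 started at position 26.

26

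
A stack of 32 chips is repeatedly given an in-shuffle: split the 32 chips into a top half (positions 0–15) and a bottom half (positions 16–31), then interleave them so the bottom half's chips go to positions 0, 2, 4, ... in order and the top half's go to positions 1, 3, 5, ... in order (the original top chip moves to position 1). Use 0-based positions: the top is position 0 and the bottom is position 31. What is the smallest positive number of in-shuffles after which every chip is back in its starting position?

The in-shuffle permutes the 32 positions with cycle lengths [2, 10, 10, 10].
Every chip is home exactly when every cycle has completed a whole number of laps, i.e. after lcm(2, 10) = 10 in-shuffles.

10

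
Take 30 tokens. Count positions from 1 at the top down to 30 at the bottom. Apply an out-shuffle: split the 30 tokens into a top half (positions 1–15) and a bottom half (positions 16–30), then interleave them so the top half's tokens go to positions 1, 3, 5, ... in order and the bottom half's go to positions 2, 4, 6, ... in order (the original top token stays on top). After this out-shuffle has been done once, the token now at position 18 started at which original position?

Work backwards from position 18, undoing one out-shuffle at a time:
18 ← 24
So the token now at position 18 started at position 24.

24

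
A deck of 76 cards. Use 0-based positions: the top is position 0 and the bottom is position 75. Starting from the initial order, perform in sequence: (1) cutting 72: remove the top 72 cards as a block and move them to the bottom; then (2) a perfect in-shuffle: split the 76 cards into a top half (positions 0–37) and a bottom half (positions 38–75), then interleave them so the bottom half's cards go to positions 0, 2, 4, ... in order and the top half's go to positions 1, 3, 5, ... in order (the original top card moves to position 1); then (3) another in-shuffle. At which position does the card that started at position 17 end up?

Track the card from position 17 forward through each operation:
  after op 1 (cut 72): 17 → 21
  after op 2 (in-shuffle): 21 → 43
  after op 3 (in-shuffle): 43 → 10

10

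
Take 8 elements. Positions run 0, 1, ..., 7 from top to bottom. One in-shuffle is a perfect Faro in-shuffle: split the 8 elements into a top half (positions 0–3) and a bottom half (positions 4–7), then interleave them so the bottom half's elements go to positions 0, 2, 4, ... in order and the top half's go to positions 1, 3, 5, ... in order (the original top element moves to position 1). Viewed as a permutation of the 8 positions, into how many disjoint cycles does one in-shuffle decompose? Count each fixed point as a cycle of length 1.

2

Trace each unvisited position around until it returns:
(0 1 3 7 6 4) (2 5)
2 cycles in total.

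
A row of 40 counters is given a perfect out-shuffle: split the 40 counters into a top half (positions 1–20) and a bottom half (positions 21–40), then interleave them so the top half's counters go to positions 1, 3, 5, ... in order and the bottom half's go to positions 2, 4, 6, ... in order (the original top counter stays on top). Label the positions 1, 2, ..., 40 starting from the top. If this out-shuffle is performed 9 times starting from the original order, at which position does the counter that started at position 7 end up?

31

Track the counter's position through each out-shuffle:
7 → 13 → 25 → 10 → 19 → 37 → 34 → 28 → 16 → 31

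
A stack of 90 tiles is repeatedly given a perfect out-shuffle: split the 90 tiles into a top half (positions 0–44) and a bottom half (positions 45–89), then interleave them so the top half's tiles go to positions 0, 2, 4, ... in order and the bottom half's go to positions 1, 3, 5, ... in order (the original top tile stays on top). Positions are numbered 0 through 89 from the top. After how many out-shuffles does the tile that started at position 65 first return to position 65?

Follow position 65 under repeated out-shuffles:
65 → 41 → 82 → 75 → 61 → 33 → 66 → 43 → 86 → 83 → 77 → 65
It first returns after 11 out-shuffles.

11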